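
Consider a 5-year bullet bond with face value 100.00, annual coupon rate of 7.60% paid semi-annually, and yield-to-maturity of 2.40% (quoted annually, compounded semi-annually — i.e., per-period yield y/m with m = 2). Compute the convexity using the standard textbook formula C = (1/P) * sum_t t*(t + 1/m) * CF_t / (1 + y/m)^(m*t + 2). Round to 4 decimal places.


Coupon per period c = face * coupon_rate / m = 3.800000
Periods per year m = 2; per-period yield y/m = 0.012000
Number of cashflows N = 10
Cashflows (t years, CF_t, discount factor 1/(1+y/m)^(m*t), PV):
  t = 0.5000: CF_t = 3.800000, DF = 0.988142, PV = 3.754941
  t = 1.0000: CF_t = 3.800000, DF = 0.976425, PV = 3.710416
  t = 1.5000: CF_t = 3.800000, DF = 0.964847, PV = 3.666419
  t = 2.0000: CF_t = 3.800000, DF = 0.953406, PV = 3.622943
  t = 2.5000: CF_t = 3.800000, DF = 0.942101, PV = 3.579984
  t = 3.0000: CF_t = 3.800000, DF = 0.930930, PV = 3.537533
  t = 3.5000: CF_t = 3.800000, DF = 0.919891, PV = 3.495586
  t = 4.0000: CF_t = 3.800000, DF = 0.908983, PV = 3.454137
  t = 4.5000: CF_t = 3.800000, DF = 0.898205, PV = 3.413178
  t = 5.0000: CF_t = 103.800000, DF = 0.887554, PV = 92.128124
Price P = sum_t PV_t = 124.363260
Convexity numerator sum_t t*(t + 1/m) * CF_t / (1+y/m)^(m*t + 2):
  t = 0.5000: term = 1.833209
  t = 1.0000: term = 5.434415
  t = 1.5000: term = 10.739951
  t = 2.0000: term = 17.687666
  t = 2.5000: term = 26.216896
  t = 3.0000: term = 36.268433
  t = 3.5000: term = 47.784497
  t = 4.0000: term = 60.708706
  t = 4.5000: term = 74.986050
  t = 5.0000: term = 2473.796082
Convexity = (1/P) * sum = 2755.455905 / 124.363260 = 22.156511

Answer: Convexity = 22.1565


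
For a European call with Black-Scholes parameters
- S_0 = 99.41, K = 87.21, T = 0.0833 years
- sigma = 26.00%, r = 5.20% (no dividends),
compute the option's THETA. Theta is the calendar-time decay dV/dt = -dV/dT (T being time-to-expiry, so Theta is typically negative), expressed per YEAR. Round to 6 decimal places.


Answer: Theta = -7.626622

Derivation:
d1 = 1.8400837920; d2 = 1.7650432696
phi(d1) = 0.0733954955; exp(-qT) = 1.0000000000; exp(-rT) = 0.9956777678
Theta = -S*exp(-qT)*phi(d1)*sigma/(2*sqrt(T)) - r*K*exp(-rT)*N(d2) + q*S*exp(-qT)*N(d1)
N(d1) = 0.9671220318; N(d2) = 0.9612217531; sqrt(T) = 0.2886173938
Term 1 = -99.4100 * 1.0000000000 * 0.0733954955 * 0.2600 / (2 * 0.2886173938) = -3.2863993209
Term 2 = -0.0520 * 87.2100 * 0.9956777678 * 0.9612217531 = -4.3402228669
Term 3 = 0 (no dividend yield, q = 0)
Theta = -3.2863993209 + (-4.3402228669) + (0.0000000000) = -7.626622


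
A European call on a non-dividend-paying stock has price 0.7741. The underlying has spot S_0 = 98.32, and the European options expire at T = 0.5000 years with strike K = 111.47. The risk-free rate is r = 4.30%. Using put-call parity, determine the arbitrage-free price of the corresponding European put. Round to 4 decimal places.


Put-call parity: C - P = S_0 * exp(-qT) - K * exp(-rT).
S_0 * exp(-qT) = 98.3200 * 1.00000000 = 98.32000000
K * exp(-rT) = 111.4700 * 0.97872948 = 109.09897485
P = C - S*exp(-qT) + K*exp(-rT)
P = 0.7741 - 98.32000000 + 109.09897485 = 11.5531

Answer: Put price = 11.5531


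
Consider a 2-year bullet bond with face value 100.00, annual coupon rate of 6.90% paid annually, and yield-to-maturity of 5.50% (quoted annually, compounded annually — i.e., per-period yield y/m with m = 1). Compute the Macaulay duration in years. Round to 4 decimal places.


Answer: Macaulay duration = 1.9362 years

Derivation:
Coupon per period c = face * coupon_rate / m = 6.900000
Periods per year m = 1; per-period yield y/m = 0.055000
Number of cashflows N = 2
Cashflows (t years, CF_t, discount factor 1/(1+y/m)^(m*t), PV):
  t = 1.0000: CF_t = 6.900000, DF = 0.947867, PV = 6.540284
  t = 2.0000: CF_t = 106.900000, DF = 0.898452, PV = 96.044563
Price P = sum_t PV_t = 102.584848
Macaulay numerator sum_t t * PV_t:
  t * PV_t at t = 1.0000: 6.540284
  t * PV_t at t = 2.0000: 192.089126
Macaulay duration D = (sum_t t * PV_t) / P = 198.629411 / 102.584848 = 1.936245


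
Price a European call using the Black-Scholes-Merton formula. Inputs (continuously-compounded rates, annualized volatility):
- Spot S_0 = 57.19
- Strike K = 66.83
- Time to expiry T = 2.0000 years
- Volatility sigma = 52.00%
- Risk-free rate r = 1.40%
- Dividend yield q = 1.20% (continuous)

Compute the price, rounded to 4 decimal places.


d1 = (ln(S/K) + (r - q + 0.5*sigma^2) * T) / (sigma * sqrt(T)) = 0.16131142
d2 = d1 - sigma * sqrt(T) = -0.57407963
exp(-rT) = 0.97238837; exp(-qT) = 0.97628571
C = S_0 * exp(-qT) * N(d1) - K * exp(-rT) * N(d2)
N(d1) = 0.56407594; N(d2) = 0.28295696
C = 57.1900 * 0.97628571 * 0.56407594 - 66.8300 * 0.97238837 * 0.28295696 = 13.1066

Answer: Price = 13.1066


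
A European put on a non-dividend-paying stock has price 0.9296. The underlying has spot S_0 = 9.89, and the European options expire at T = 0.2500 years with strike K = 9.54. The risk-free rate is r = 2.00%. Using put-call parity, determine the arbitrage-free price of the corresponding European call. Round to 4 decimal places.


Answer: Call price = 1.3272

Derivation:
Put-call parity: C - P = S_0 * exp(-qT) - K * exp(-rT).
S_0 * exp(-qT) = 9.8900 * 1.00000000 = 9.89000000
K * exp(-rT) = 9.5400 * 0.99501248 = 9.49241905
C = P + S*exp(-qT) - K*exp(-rT)
C = 0.9296 + 9.89000000 - 9.49241905 = 1.3272


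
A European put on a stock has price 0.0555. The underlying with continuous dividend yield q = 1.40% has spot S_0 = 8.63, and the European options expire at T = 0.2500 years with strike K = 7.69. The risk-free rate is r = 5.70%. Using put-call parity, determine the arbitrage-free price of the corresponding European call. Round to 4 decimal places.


Answer: Call price = 1.0742

Derivation:
Put-call parity: C - P = S_0 * exp(-qT) - K * exp(-rT).
S_0 * exp(-qT) = 8.6300 * 0.99650612 = 8.59984780
K * exp(-rT) = 7.6900 * 0.98585105 = 7.58119458
C = P + S*exp(-qT) - K*exp(-rT)
C = 0.0555 + 8.59984780 - 7.58119458 = 1.0742


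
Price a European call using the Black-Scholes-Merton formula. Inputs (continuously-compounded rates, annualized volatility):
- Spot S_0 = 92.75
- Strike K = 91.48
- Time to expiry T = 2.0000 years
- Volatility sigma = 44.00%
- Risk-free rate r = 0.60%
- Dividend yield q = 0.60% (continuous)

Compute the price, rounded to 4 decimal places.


d1 = (ln(S/K) + (r - q + 0.5*sigma^2) * T) / (sigma * sqrt(T)) = 0.33328407
d2 = d1 - sigma * sqrt(T) = -0.28896990
exp(-rT) = 0.98807171; exp(-qT) = 0.98807171
C = S_0 * exp(-qT) * N(d1) - K * exp(-rT) * N(d2)
N(d1) = 0.63054007; N(d2) = 0.38630221
C = 92.7500 * 0.98807171 * 0.63054007 - 91.4800 * 0.98807171 * 0.38630221 = 22.8676

Answer: Price = 22.8676


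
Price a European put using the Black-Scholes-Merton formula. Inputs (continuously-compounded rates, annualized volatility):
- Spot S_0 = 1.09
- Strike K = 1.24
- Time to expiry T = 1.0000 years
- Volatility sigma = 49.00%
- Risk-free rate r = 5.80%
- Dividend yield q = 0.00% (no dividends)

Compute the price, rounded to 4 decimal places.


Answer: Price = 0.2610

Derivation:
d1 = (ln(S/K) + (r - q + 0.5*sigma^2) * T) / (sigma * sqrt(T)) = 0.10023738
d2 = d1 - sigma * sqrt(T) = -0.38976262
exp(-rT) = 0.94364995; exp(-qT) = 1.00000000
P = K * exp(-rT) * N(-d2) - S_0 * exp(-qT) * N(-d1)
N(-d1) = 0.46007793; N(-d2) = 0.65164396
P = 1.2400 * 0.94364995 * 0.65164396 - 1.0900 * 1.00000000 * 0.46007793 = 0.2610


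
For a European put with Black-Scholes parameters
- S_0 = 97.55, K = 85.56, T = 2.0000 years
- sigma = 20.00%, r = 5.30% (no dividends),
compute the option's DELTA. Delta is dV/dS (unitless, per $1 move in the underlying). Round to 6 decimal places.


d1 = 0.9798632619; d2 = 0.6970205494
phi(d1) = 0.2468425638; exp(-qT) = 1.0000000000; exp(-rT) = 0.8994246481
N(-d1) = 0.1635768098
Delta = -exp(-qT) * N(-d1) = -1.0000000000 * 0.1635768098 = -0.163577

Answer: Delta = -0.163577


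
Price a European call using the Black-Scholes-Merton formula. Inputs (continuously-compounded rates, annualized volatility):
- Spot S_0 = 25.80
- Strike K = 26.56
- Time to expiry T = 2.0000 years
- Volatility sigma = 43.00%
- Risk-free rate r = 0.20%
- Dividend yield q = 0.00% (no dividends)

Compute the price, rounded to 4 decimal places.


d1 = (ln(S/K) + (r - q + 0.5*sigma^2) * T) / (sigma * sqrt(T)) = 0.26289271
d2 = d1 - sigma * sqrt(T) = -0.34521912
exp(-rT) = 0.99600799; exp(-qT) = 1.00000000
C = S_0 * exp(-qT) * N(d1) - K * exp(-rT) * N(d2)
N(d1) = 0.60368336; N(d2) = 0.36496482
C = 25.8000 * 1.00000000 * 0.60368336 - 26.5600 * 0.99600799 * 0.36496482 = 5.9203

Answer: Price = 5.9203


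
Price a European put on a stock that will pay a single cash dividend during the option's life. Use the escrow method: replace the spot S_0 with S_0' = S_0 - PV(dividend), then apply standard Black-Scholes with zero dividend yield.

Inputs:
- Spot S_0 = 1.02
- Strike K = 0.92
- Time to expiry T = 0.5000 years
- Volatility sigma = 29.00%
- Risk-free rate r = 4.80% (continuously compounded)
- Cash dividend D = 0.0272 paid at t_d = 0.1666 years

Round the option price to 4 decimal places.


Answer: Price = 0.0388

Derivation:
PV(D) = D * exp(-r * t_d) = 0.0272 * 0.99203509 = 0.02698335
S_0' = S_0 - PV(D) = 1.0200 - 0.02698335 = 0.99301665
d1 = (ln(S_0'/K) + (r + sigma^2/2)*T) / (sigma*sqrt(T)) = 0.59201299
d2 = d1 - sigma*sqrt(T) = 0.38695203
exp(-rT) = 0.97628571
N(-d1) = 0.27692094; N(-d2) = 0.34939586
P = K * exp(-rT) * N(-d2) - S_0' * N(-d1) = 0.9200 * 0.97628571 * 0.34939586 - 0.99301665 * 0.27692094 = 0.0388


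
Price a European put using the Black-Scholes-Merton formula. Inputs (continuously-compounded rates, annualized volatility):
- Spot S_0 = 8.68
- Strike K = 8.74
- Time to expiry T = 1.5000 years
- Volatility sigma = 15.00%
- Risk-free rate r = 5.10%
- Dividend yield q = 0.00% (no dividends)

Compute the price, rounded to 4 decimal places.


Answer: Price = 0.3655

Derivation:
d1 = (ln(S/K) + (r - q + 0.5*sigma^2) * T) / (sigma * sqrt(T)) = 0.47077200
d2 = d1 - sigma * sqrt(T) = 0.28706027
exp(-rT) = 0.92635291; exp(-qT) = 1.00000000
P = K * exp(-rT) * N(-d2) - S_0 * exp(-qT) * N(-d1)
N(-d1) = 0.31890178; N(-d2) = 0.38703309
P = 8.7400 * 0.92635291 * 0.38703309 - 8.6800 * 1.00000000 * 0.31890178 = 0.3655


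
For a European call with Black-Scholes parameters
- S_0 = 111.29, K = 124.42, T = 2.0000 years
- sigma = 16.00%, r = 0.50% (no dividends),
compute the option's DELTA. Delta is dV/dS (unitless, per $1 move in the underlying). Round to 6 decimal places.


d1 = -0.3355377775; d2 = -0.5618119475
phi(d1) = 0.3771051065; exp(-qT) = 1.0000000000; exp(-rT) = 0.9900498337
N(d1) = 0.3686097262
Delta = exp(-qT) * N(d1) = 1.0000000000 * 0.3686097262 = 0.368610

Answer: Delta = 0.368610


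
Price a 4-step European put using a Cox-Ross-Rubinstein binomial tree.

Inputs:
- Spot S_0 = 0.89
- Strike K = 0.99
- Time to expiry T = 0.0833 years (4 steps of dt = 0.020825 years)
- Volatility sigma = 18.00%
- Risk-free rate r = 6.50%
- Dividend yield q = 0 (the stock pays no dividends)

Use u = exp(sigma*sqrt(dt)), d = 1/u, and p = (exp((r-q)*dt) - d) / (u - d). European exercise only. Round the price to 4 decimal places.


Answer: Price = V(0,0) = 0.0947

Derivation:
dt = T/N = 0.020825
u = exp(sigma*sqrt(dt)) = 1.026316; d = 1/u = 0.974359
p = (exp((r-q)*dt) - d) / (u - d) = 0.519577
Discount per step: exp(-r*dt) = 0.998647
Stock lattice S(k, i) with i counting down-moves:
  k=0: S(0,0) = 0.8900
  k=1: S(1,0) = 0.9134; S(1,1) = 0.8672
  k=2: S(2,0) = 0.9375; S(2,1) = 0.8900; S(2,2) = 0.8449
  k=3: S(3,0) = 0.9621; S(3,1) = 0.9134; S(3,2) = 0.8672; S(3,3) = 0.8233
  k=4: S(4,0) = 0.9874; S(4,1) = 0.9375; S(4,2) = 0.8900; S(4,3) = 0.8449; S(4,4) = 0.8022
Terminal payoffs V(N, i) = max(K - S_T, 0):
  V(4,0) = 0.002552; V(4,1) = 0.052541; V(4,2) = 0.100000; V(4,3) = 0.145056; V(4,4) = 0.187831
Backward induction: V(k, i) = exp(-r*dt) * [p * V(k+1, i) + (1-p) * V(k+1, i+1)].
  V(3,0) = exp(-r*dt) * [p*0.002552 + (1-p)*0.052541] = 0.026532
  V(3,1) = exp(-r*dt) * [p*0.052541 + (1-p)*0.100000] = 0.075240
  V(3,2) = exp(-r*dt) * [p*0.100000 + (1-p)*0.145056] = 0.121481
  V(3,3) = exp(-r*dt) * [p*0.145056 + (1-p)*0.187831] = 0.165382
  V(2,0) = exp(-r*dt) * [p*0.026532 + (1-p)*0.075240] = 0.049865
  V(2,1) = exp(-r*dt) * [p*0.075240 + (1-p)*0.121481] = 0.097323
  V(2,2) = exp(-r*dt) * [p*0.121481 + (1-p)*0.165382] = 0.142379
  V(1,0) = exp(-r*dt) * [p*0.049865 + (1-p)*0.097323] = 0.072567
  V(1,1) = exp(-r*dt) * [p*0.097323 + (1-p)*0.142379] = 0.118808
  V(0,0) = exp(-r*dt) * [p*0.072567 + (1-p)*0.118808] = 0.094654


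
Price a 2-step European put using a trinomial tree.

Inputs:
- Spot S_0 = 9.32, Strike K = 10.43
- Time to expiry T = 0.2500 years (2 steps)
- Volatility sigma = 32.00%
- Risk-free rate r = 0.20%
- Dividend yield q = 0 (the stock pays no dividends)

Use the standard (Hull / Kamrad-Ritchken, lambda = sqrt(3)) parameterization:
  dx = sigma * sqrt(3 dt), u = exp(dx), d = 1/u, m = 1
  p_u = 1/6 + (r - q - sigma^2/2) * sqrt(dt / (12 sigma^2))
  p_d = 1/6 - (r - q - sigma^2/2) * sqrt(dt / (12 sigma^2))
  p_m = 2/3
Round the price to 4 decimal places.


dt = T/N = 0.125000; dx = sigma*sqrt(3*dt) = 0.195959
u = exp(dx) = 1.216477; d = 1/u = 0.822046
p_u = 0.150975, p_m = 0.666667, p_d = 0.182359
Discount per step: exp(-r*dt) = 0.999750
Stock lattice S(k, j) with j the centered position index:
  k=0: S(0,+0) = 9.3200
  k=1: S(1,-1) = 7.6615; S(1,+0) = 9.3200; S(1,+1) = 11.3376
  k=2: S(2,-2) = 6.2981; S(2,-1) = 7.6615; S(2,+0) = 9.3200; S(2,+1) = 11.3376; S(2,+2) = 13.7919
Terminal payoffs V(N, j) = max(K - S_T, 0):
  V(2,-2) = 4.131923; V(2,-1) = 2.768533; V(2,+0) = 1.110000; V(2,+1) = 0.000000; V(2,+2) = 0.000000
Backward induction: V(k, j) = exp(-r*dt) * [p_u * V(k+1, j+1) + p_m * V(k+1, j) + p_d * V(k+1, j-1)]
  V(1,-1) = exp(-r*dt) * [p_u*1.110000 + p_m*2.768533 + p_d*4.131923] = 2.766071
  V(1,+0) = exp(-r*dt) * [p_u*0.000000 + p_m*1.110000 + p_d*2.768533] = 1.244555
  V(1,+1) = exp(-r*dt) * [p_u*0.000000 + p_m*0.000000 + p_d*1.110000] = 0.202368
  V(0,+0) = exp(-r*dt) * [p_u*0.202368 + p_m*1.244555 + p_d*2.766071] = 1.364332

Answer: Price = V(0,0) = 1.3643


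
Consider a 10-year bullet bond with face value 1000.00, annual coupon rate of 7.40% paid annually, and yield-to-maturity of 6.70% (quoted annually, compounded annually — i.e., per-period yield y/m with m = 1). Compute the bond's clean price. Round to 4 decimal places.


Answer: Price = 1049.8542

Derivation:
Coupon per period c = face * coupon_rate / m = 74.000000
Periods per year m = 1; per-period yield y/m = 0.067000
Number of cashflows N = 10
Cashflows (t years, CF_t, discount factor 1/(1+y/m)^(m*t), PV):
  t = 1.0000: CF_t = 74.000000, DF = 0.937207, PV = 69.353327
  t = 2.0000: CF_t = 74.000000, DF = 0.878357, PV = 64.998432
  t = 3.0000: CF_t = 74.000000, DF = 0.823203, PV = 60.916994
  t = 4.0000: CF_t = 74.000000, DF = 0.771511, PV = 57.091840
  t = 5.0000: CF_t = 74.000000, DF = 0.723066, PV = 53.506879
  t = 6.0000: CF_t = 74.000000, DF = 0.677663, PV = 50.147028
  t = 7.0000: CF_t = 74.000000, DF = 0.635110, PV = 46.998152
  t = 8.0000: CF_t = 74.000000, DF = 0.595230, PV = 44.047003
  t = 9.0000: CF_t = 74.000000, DF = 0.557854, PV = 41.281165
  t = 10.0000: CF_t = 1074.000000, DF = 0.522824, PV = 561.513351
Price P = sum_t PV_t = 1049.854172


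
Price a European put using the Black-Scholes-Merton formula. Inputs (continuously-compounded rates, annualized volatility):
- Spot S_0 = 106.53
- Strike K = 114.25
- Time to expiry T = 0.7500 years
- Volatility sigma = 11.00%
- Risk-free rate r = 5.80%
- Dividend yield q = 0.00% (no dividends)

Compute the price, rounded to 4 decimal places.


d1 = (ln(S/K) + (r - q + 0.5*sigma^2) * T) / (sigma * sqrt(T)) = -0.23015170
d2 = d1 - sigma * sqrt(T) = -0.32541450
exp(-rT) = 0.95743255; exp(-qT) = 1.00000000
P = K * exp(-rT) * N(-d2) - S_0 * exp(-qT) * N(-d1)
N(-d1) = 0.59101305; N(-d2) = 0.62756631
P = 114.2500 * 0.95743255 * 0.62756631 - 106.5300 * 1.00000000 * 0.59101305 = 5.6868

Answer: Price = 5.6868


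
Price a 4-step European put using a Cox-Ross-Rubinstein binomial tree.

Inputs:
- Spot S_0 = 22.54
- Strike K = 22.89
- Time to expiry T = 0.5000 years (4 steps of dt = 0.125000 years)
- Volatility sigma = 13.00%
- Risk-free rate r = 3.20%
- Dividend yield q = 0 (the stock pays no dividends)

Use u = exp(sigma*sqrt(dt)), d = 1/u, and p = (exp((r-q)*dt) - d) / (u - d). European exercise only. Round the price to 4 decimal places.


Answer: Price = V(0,0) = 0.8230

Derivation:
dt = T/N = 0.125000
u = exp(sigma*sqrt(dt)) = 1.047035; d = 1/u = 0.955078
p = (exp((r-q)*dt) - d) / (u - d) = 0.532098
Discount per step: exp(-r*dt) = 0.996008
Stock lattice S(k, i) with i counting down-moves:
  k=0: S(0,0) = 22.5400
  k=1: S(1,0) = 23.6002; S(1,1) = 21.5275
  k=2: S(2,0) = 24.7102; S(2,1) = 22.5400; S(2,2) = 20.5604
  k=3: S(3,0) = 25.8724; S(3,1) = 23.6002; S(3,2) = 21.5275; S(3,3) = 19.6368
  k=4: S(4,0) = 27.0893; S(4,1) = 24.7102; S(4,2) = 22.5400; S(4,3) = 20.5604; S(4,4) = 18.7547
Terminal payoffs V(N, i) = max(K - S_T, 0):
  V(4,0) = 0.000000; V(4,1) = 0.000000; V(4,2) = 0.350000; V(4,3) = 2.329585; V(4,4) = 4.135312
Backward induction: V(k, i) = exp(-r*dt) * [p * V(k+1, i) + (1-p) * V(k+1, i+1)].
  V(3,0) = exp(-r*dt) * [p*0.000000 + (1-p)*0.000000] = 0.000000
  V(3,1) = exp(-r*dt) * [p*0.000000 + (1-p)*0.350000] = 0.163112
  V(3,2) = exp(-r*dt) * [p*0.350000 + (1-p)*2.329585] = 1.271158
  V(3,3) = exp(-r*dt) * [p*2.329585 + (1-p)*4.135312] = 3.161816
  V(2,0) = exp(-r*dt) * [p*0.000000 + (1-p)*0.163112] = 0.076016
  V(2,1) = exp(-r*dt) * [p*0.163112 + (1-p)*1.271158] = 0.678848
  V(2,2) = exp(-r*dt) * [p*1.271158 + (1-p)*3.161816] = 2.147195
  V(1,0) = exp(-r*dt) * [p*0.076016 + (1-p)*0.678848] = 0.356653
  V(1,1) = exp(-r*dt) * [p*0.678848 + (1-p)*2.147195] = 1.360439
  V(0,0) = exp(-r*dt) * [p*0.356653 + (1-p)*1.360439] = 0.823028


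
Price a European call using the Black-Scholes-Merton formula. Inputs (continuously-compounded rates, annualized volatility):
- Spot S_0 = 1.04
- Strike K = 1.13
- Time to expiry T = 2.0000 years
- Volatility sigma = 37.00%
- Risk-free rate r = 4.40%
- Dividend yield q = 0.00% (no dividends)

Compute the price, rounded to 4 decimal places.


Answer: Price = 0.2167

Derivation:
d1 = (ln(S/K) + (r - q + 0.5*sigma^2) * T) / (sigma * sqrt(T)) = 0.27119089
d2 = d1 - sigma * sqrt(T) = -0.25206812
exp(-rT) = 0.91576088; exp(-qT) = 1.00000000
C = S_0 * exp(-qT) * N(d1) - K * exp(-rT) * N(d2)
N(d1) = 0.60687789; N(d2) = 0.40049420
C = 1.0400 * 1.00000000 * 0.60687789 - 1.1300 * 0.91576088 * 0.40049420 = 0.2167


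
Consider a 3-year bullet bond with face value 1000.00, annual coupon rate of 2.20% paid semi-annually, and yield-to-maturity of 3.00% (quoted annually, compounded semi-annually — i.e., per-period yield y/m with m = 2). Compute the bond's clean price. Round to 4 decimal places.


Answer: Price = 977.2113

Derivation:
Coupon per period c = face * coupon_rate / m = 11.000000
Periods per year m = 2; per-period yield y/m = 0.015000
Number of cashflows N = 6
Cashflows (t years, CF_t, discount factor 1/(1+y/m)^(m*t), PV):
  t = 0.5000: CF_t = 11.000000, DF = 0.985222, PV = 10.837438
  t = 1.0000: CF_t = 11.000000, DF = 0.970662, PV = 10.677279
  t = 1.5000: CF_t = 11.000000, DF = 0.956317, PV = 10.519487
  t = 2.0000: CF_t = 11.000000, DF = 0.942184, PV = 10.364027
  t = 2.5000: CF_t = 11.000000, DF = 0.928260, PV = 10.210864
  t = 3.0000: CF_t = 1011.000000, DF = 0.914542, PV = 924.602157
Price P = sum_t PV_t = 977.211251


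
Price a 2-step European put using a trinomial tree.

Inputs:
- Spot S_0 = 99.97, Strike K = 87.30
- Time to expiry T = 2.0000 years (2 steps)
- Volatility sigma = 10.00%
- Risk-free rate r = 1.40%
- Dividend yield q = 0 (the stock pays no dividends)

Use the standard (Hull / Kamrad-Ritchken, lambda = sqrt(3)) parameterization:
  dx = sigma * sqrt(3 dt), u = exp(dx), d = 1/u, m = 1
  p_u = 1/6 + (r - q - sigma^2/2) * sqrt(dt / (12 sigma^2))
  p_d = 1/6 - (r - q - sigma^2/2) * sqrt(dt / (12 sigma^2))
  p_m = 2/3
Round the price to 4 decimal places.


Answer: Price = V(0,0) = 0.9084

Derivation:
dt = T/N = 1.000000; dx = sigma*sqrt(3*dt) = 0.173205
u = exp(dx) = 1.189110; d = 1/u = 0.840965
p_u = 0.192647, p_m = 0.666667, p_d = 0.140686
Discount per step: exp(-r*dt) = 0.986098
Stock lattice S(k, j) with j the centered position index:
  k=0: S(0,+0) = 99.9700
  k=1: S(1,-1) = 84.0713; S(1,+0) = 99.9700; S(1,+1) = 118.8753
  k=2: S(2,-2) = 70.7010; S(2,-1) = 84.0713; S(2,+0) = 99.9700; S(2,+1) = 118.8753; S(2,+2) = 141.3558
Terminal payoffs V(N, j) = max(K - S_T, 0):
  V(2,-2) = 16.598981; V(2,-1) = 3.228716; V(2,+0) = 0.000000; V(2,+1) = 0.000000; V(2,+2) = 0.000000
Backward induction: V(k, j) = exp(-r*dt) * [p_u * V(k+1, j+1) + p_m * V(k+1, j) + p_d * V(k+1, j-1)]
  V(1,-1) = exp(-r*dt) * [p_u*0.000000 + p_m*3.228716 + p_d*16.598981] = 4.425330
  V(1,+0) = exp(-r*dt) * [p_u*0.000000 + p_m*0.000000 + p_d*3.228716] = 0.447920
  V(1,+1) = exp(-r*dt) * [p_u*0.000000 + p_m*0.000000 + p_d*0.000000] = 0.000000
  V(0,+0) = exp(-r*dt) * [p_u*0.000000 + p_m*0.447920 + p_d*4.425330] = 0.908388


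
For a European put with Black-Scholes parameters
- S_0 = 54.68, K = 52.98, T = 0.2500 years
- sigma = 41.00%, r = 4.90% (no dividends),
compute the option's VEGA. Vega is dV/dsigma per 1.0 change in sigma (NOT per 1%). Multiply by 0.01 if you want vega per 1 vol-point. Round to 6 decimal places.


Answer: Vega = 10.374828

Derivation:
d1 = 0.3163220879; d2 = 0.1113220879
phi(d1) = 0.3794743153; exp(-qT) = 1.0000000000; exp(-rT) = 0.9878247258
Vega = S * exp(-qT) * phi(d1) * sqrt(T) = 54.6800 * 1.0000000000 * 0.3794743153 * 0.5000000000 = 10.374828


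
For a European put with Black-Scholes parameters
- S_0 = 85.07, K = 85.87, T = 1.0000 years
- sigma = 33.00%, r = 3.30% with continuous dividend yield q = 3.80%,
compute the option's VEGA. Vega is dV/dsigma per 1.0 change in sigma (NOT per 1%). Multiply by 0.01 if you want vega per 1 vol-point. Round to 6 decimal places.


Answer: Vega = 32.432359

Derivation:
d1 = 0.1214846130; d2 = -0.2085153870
phi(d1) = 0.3960092186; exp(-qT) = 0.9627129409; exp(-rT) = 0.9675385596
Vega = S * exp(-qT) * phi(d1) * sqrt(T) = 85.0700 * 0.9627129409 * 0.3960092186 * 1.0000000000 = 32.432359


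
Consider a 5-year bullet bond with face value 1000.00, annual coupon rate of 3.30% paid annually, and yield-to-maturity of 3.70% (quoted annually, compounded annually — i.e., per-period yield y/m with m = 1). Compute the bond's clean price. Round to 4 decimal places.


Coupon per period c = face * coupon_rate / m = 33.000000
Periods per year m = 1; per-period yield y/m = 0.037000
Number of cashflows N = 5
Cashflows (t years, CF_t, discount factor 1/(1+y/m)^(m*t), PV):
  t = 1.0000: CF_t = 33.000000, DF = 0.964320, PV = 31.822565
  t = 2.0000: CF_t = 33.000000, DF = 0.929913, PV = 30.687141
  t = 3.0000: CF_t = 33.000000, DF = 0.896734, PV = 29.592228
  t = 4.0000: CF_t = 33.000000, DF = 0.864739, PV = 28.536382
  t = 5.0000: CF_t = 1033.000000, DF = 0.833885, PV = 861.403317
Price P = sum_t PV_t = 982.041633

Answer: Price = 982.0416


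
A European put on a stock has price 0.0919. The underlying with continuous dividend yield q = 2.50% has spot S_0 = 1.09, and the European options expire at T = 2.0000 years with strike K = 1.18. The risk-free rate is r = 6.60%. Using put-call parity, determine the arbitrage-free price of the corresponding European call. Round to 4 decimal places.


Answer: Call price = 0.0947

Derivation:
Put-call parity: C - P = S_0 * exp(-qT) - K * exp(-rT).
S_0 * exp(-qT) = 1.0900 * 0.95122942 = 1.03684007
K * exp(-rT) = 1.1800 * 0.87634100 = 1.03408237
C = P + S*exp(-qT) - K*exp(-rT)
C = 0.0919 + 1.03684007 - 1.03408237 = 0.0947


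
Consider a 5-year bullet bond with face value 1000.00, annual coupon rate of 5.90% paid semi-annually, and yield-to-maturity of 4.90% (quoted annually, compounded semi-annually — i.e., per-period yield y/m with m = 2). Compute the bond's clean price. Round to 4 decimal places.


Answer: Price = 1043.8736

Derivation:
Coupon per period c = face * coupon_rate / m = 29.500000
Periods per year m = 2; per-period yield y/m = 0.024500
Number of cashflows N = 10
Cashflows (t years, CF_t, discount factor 1/(1+y/m)^(m*t), PV):
  t = 0.5000: CF_t = 29.500000, DF = 0.976086, PV = 28.794534
  t = 1.0000: CF_t = 29.500000, DF = 0.952744, PV = 28.105938
  t = 1.5000: CF_t = 29.500000, DF = 0.929960, PV = 27.433810
  t = 2.0000: CF_t = 29.500000, DF = 0.907721, PV = 26.777755
  t = 2.5000: CF_t = 29.500000, DF = 0.886013, PV = 26.137389
  t = 3.0000: CF_t = 29.500000, DF = 0.864825, PV = 25.512337
  t = 3.5000: CF_t = 29.500000, DF = 0.844143, PV = 24.902232
  t = 4.0000: CF_t = 29.500000, DF = 0.823957, PV = 24.306718
  t = 4.5000: CF_t = 29.500000, DF = 0.804252, PV = 23.725444
  t = 5.0000: CF_t = 1029.500000, DF = 0.785019, PV = 808.177441
Price P = sum_t PV_t = 1043.873598


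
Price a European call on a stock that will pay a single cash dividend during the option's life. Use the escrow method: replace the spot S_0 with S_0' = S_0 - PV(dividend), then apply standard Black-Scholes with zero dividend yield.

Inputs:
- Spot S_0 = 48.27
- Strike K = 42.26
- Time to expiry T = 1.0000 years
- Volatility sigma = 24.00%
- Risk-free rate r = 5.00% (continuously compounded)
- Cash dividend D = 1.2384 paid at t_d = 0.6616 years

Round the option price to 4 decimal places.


PV(D) = D * exp(-r * t_d) = 1.2384 * 0.96746116 = 1.19810390
S_0' = S_0 - PV(D) = 48.2700 - 1.19810390 = 47.07189610
d1 = (ln(S_0'/K) + (r + sigma^2/2)*T) / (sigma*sqrt(T)) = 0.77764635
d2 = d1 - sigma*sqrt(T) = 0.53764635
exp(-rT) = 0.95122942
N(d1) = 0.78161124; N(d2) = 0.70458939
C = S_0' * N(d1) - K * exp(-rT) * N(d2) = 47.07189610 * 0.78161124 - 42.2600 * 0.95122942 * 0.70458939 = 8.4682

Answer: Price = 8.4682


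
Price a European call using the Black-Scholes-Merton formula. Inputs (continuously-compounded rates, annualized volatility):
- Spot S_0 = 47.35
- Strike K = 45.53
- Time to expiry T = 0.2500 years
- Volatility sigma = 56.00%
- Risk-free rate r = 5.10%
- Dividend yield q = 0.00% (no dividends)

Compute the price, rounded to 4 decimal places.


d1 = (ln(S/K) + (r - q + 0.5*sigma^2) * T) / (sigma * sqrt(T)) = 0.32551918
d2 = d1 - sigma * sqrt(T) = 0.04551918
exp(-rT) = 0.98733094; exp(-qT) = 1.00000000
C = S_0 * exp(-qT) * N(d1) - K * exp(-rT) * N(d2)
N(d1) = 0.62760592; N(d2) = 0.51815326
C = 47.3500 * 1.00000000 * 0.62760592 - 45.5300 * 0.98733094 * 0.51815326 = 6.4245

Answer: Price = 6.4245


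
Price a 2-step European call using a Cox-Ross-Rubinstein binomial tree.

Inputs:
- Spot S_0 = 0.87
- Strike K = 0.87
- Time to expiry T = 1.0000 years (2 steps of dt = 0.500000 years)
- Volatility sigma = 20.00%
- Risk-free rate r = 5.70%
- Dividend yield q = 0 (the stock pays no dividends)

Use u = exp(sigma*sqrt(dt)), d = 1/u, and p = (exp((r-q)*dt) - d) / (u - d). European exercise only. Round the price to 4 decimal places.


dt = T/N = 0.500000
u = exp(sigma*sqrt(dt)) = 1.151910; d = 1/u = 0.868123
p = (exp((r-q)*dt) - d) / (u - d) = 0.566576
Discount per step: exp(-r*dt) = 0.971902
Stock lattice S(k, i) with i counting down-moves:
  k=0: S(0,0) = 0.8700
  k=1: S(1,0) = 1.0022; S(1,1) = 0.7553
  k=2: S(2,0) = 1.1544; S(2,1) = 0.8700; S(2,2) = 0.6557
Terminal payoffs V(N, i) = max(S_T - K, 0):
  V(2,0) = 0.284400; V(2,1) = 0.000000; V(2,2) = 0.000000
Backward induction: V(k, i) = exp(-r*dt) * [p * V(k+1, i) + (1-p) * V(k+1, i+1)].
  V(1,0) = exp(-r*dt) * [p*0.284400 + (1-p)*0.000000] = 0.156607
  V(1,1) = exp(-r*dt) * [p*0.000000 + (1-p)*0.000000] = 0.000000
  V(0,0) = exp(-r*dt) * [p*0.156607 + (1-p)*0.000000] = 0.086236

Answer: Price = V(0,0) = 0.0862


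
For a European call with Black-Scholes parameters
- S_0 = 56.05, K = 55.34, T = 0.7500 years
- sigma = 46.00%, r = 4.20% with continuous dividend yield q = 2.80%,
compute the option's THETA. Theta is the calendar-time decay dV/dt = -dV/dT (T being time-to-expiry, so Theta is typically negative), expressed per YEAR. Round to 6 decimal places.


Answer: Theta = -5.700904

Derivation:
d1 = 0.2575438437; d2 = -0.1408278421
phi(d1) = 0.3859285814; exp(-qT) = 0.9792189646; exp(-rT) = 0.9689909565
Theta = -S*exp(-qT)*phi(d1)*sigma/(2*sqrt(T)) - r*K*exp(-rT)*N(d2) + q*S*exp(-qT)*N(d1)
N(d1) = 0.6016205130; N(d2) = 0.4440029737; sqrt(T) = 0.8660254038
Term 1 = -56.0500 * 0.9792189646 * 0.3859285814 * 0.4600 / (2 * 0.8660254038) = -5.6254799381
Term 2 = -0.0420 * 55.3400 * 0.9689909565 * 0.4440029737 = -0.9999862948
Term 3 = 0.0280 * 56.0500 * 0.9792189646 * 0.6016205130 = 0.9245621279
Theta = -5.6254799381 + (-0.9999862948) + (0.9245621279) = -5.700904


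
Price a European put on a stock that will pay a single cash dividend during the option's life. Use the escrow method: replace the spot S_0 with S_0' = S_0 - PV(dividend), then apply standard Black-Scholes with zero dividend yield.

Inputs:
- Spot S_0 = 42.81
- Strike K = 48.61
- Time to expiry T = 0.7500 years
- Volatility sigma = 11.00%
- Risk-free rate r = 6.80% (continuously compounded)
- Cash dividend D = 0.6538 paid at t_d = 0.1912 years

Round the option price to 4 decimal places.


Answer: Price = 4.4074

Derivation:
PV(D) = D * exp(-r * t_d) = 0.6538 * 0.98708256 = 0.64535457
S_0' = S_0 - PV(D) = 42.8100 - 0.64535457 = 42.16464543
d1 = (ln(S_0'/K) + (r + sigma^2/2)*T) / (sigma*sqrt(T)) = -0.91021566
d2 = d1 - sigma*sqrt(T) = -1.00547845
exp(-rT) = 0.95027867
N(-d1) = 0.81864561; N(-d2) = 0.84266674
P = K * exp(-rT) * N(-d2) - S_0' * N(-d1) = 48.6100 * 0.95027867 * 0.84266674 - 42.16464543 * 0.81864561 = 4.4074


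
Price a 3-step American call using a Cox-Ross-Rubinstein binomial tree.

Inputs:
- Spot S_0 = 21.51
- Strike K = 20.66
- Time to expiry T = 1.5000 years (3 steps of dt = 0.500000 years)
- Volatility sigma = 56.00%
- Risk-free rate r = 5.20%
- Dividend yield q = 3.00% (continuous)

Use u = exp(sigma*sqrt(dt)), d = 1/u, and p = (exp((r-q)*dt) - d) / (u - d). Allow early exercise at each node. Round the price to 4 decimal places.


dt = T/N = 0.500000
u = exp(sigma*sqrt(dt)) = 1.485839; d = 1/u = 0.673020
p = (exp((r-q)*dt) - d) / (u - d) = 0.415886
Discount per step: exp(-r*dt) = 0.974335
Stock lattice S(k, i) with i counting down-moves:
  k=0: S(0,0) = 21.5100
  k=1: S(1,0) = 31.9604; S(1,1) = 14.4767
  k=2: S(2,0) = 47.4880; S(2,1) = 21.5100; S(2,2) = 9.7431
  k=3: S(3,0) = 70.5596; S(3,1) = 31.9604; S(3,2) = 14.4767; S(3,3) = 6.5573
Terminal payoffs V(N, i) = max(S_T - K, 0):
  V(3,0) = 49.899571; V(3,1) = 11.300403; V(3,2) = 0.000000; V(3,3) = 0.000000
Backward induction: V(k, i) = exp(-r*dt) * [p * V(k+1, i) + (1-p) * V(k+1, i+1)]; then take max(V_cont, immediate exercise) for American.
  V(2,0) = exp(-r*dt) * [p*49.899571 + (1-p)*11.300403] = 26.651256; exercise = 26.828023; V(2,0) = max -> 26.828023
  V(2,1) = exp(-r*dt) * [p*11.300403 + (1-p)*0.000000] = 4.579068; exercise = 0.850000; V(2,1) = max -> 4.579068
  V(2,2) = exp(-r*dt) * [p*0.000000 + (1-p)*0.000000] = 0.000000; exercise = 0.000000; V(2,2) = max -> 0.000000
  V(1,0) = exp(-r*dt) * [p*26.828023 + (1-p)*4.579068] = 13.477108; exercise = 11.300403; V(1,0) = max -> 13.477108
  V(1,1) = exp(-r*dt) * [p*4.579068 + (1-p)*0.000000] = 1.855497; exercise = 0.000000; V(1,1) = max -> 1.855497
  V(0,0) = exp(-r*dt) * [p*13.477108 + (1-p)*1.855497] = 6.517101; exercise = 0.850000; V(0,0) = max -> 6.517101

Answer: Price = V(0,0) = 6.5171


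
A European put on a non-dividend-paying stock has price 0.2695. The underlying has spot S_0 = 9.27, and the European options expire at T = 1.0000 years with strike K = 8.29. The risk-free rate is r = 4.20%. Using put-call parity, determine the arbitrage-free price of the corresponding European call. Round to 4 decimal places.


Answer: Call price = 1.5905

Derivation:
Put-call parity: C - P = S_0 * exp(-qT) - K * exp(-rT).
S_0 * exp(-qT) = 9.2700 * 1.00000000 = 9.27000000
K * exp(-rT) = 8.2900 * 0.95886978 = 7.94903048
C = P + S*exp(-qT) - K*exp(-rT)
C = 0.2695 + 9.27000000 - 7.94903048 = 1.5905


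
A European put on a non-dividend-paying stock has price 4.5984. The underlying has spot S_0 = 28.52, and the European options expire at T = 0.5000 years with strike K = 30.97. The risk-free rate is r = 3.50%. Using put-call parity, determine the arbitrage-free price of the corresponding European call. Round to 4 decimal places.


Put-call parity: C - P = S_0 * exp(-qT) - K * exp(-rT).
S_0 * exp(-qT) = 28.5200 * 1.00000000 = 28.52000000
K * exp(-rT) = 30.9700 * 0.98265224 = 30.43273974
C = P + S*exp(-qT) - K*exp(-rT)
C = 4.5984 + 28.52000000 - 30.43273974 = 2.6857

Answer: Call price = 2.6857


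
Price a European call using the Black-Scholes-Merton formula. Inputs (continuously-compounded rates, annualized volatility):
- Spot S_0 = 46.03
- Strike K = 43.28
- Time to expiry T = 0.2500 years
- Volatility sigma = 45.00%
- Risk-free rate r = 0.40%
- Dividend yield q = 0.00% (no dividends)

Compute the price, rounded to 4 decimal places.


Answer: Price = 5.5476

Derivation:
d1 = (ln(S/K) + (r - q + 0.5*sigma^2) * T) / (sigma * sqrt(T)) = 0.39073433
d2 = d1 - sigma * sqrt(T) = 0.16573433
exp(-rT) = 0.99900050; exp(-qT) = 1.00000000
C = S_0 * exp(-qT) * N(d1) - K * exp(-rT) * N(d2)
N(d1) = 0.65200319; N(d2) = 0.56581698
C = 46.0300 * 1.00000000 * 0.65200319 - 43.2800 * 0.99900050 * 0.56581698 = 5.5476


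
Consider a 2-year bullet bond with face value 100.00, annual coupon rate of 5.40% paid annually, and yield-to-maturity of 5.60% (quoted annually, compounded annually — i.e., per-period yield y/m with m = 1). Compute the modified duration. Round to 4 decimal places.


Answer: Modified duration = 1.8453

Derivation:
Coupon per period c = face * coupon_rate / m = 5.400000
Periods per year m = 1; per-period yield y/m = 0.056000
Number of cashflows N = 2
Cashflows (t years, CF_t, discount factor 1/(1+y/m)^(m*t), PV):
  t = 1.0000: CF_t = 5.400000, DF = 0.946970, PV = 5.113636
  t = 2.0000: CF_t = 105.400000, DF = 0.896752, PV = 94.517619
Price P = sum_t PV_t = 99.631256
First compute Macaulay numerator sum_t t * PV_t:
  t * PV_t at t = 1.0000: 5.113636
  t * PV_t at t = 2.0000: 189.035239
Macaulay duration D = 194.148875 / 99.631256 = 1.948674
Modified duration = D / (1 + y/m) = 1.948674 / (1 + 0.056000) = 1.845336


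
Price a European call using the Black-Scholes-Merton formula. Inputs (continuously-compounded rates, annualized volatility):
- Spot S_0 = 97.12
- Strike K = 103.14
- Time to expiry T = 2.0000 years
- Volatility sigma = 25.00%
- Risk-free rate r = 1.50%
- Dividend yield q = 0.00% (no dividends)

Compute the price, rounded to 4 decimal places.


Answer: Price = 12.3998

Derivation:
d1 = (ln(S/K) + (r - q + 0.5*sigma^2) * T) / (sigma * sqrt(T)) = 0.09152801
d2 = d1 - sigma * sqrt(T) = -0.26202538
exp(-rT) = 0.97044553; exp(-qT) = 1.00000000
C = S_0 * exp(-qT) * N(d1) - K * exp(-rT) * N(d2)
N(d1) = 0.53646348; N(d2) = 0.39665094
C = 97.1200 * 1.00000000 * 0.53646348 - 103.1400 * 0.97044553 * 0.39665094 = 12.3998


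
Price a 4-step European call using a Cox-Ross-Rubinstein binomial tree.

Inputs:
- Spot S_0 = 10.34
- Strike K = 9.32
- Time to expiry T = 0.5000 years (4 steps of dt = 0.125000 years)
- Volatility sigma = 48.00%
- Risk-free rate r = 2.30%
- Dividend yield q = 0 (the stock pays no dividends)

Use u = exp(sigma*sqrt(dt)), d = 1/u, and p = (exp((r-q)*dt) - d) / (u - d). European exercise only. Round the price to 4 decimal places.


dt = T/N = 0.125000
u = exp(sigma*sqrt(dt)) = 1.184956; d = 1/u = 0.843913
p = (exp((r-q)*dt) - d) / (u - d) = 0.466117
Discount per step: exp(-r*dt) = 0.997129
Stock lattice S(k, i) with i counting down-moves:
  k=0: S(0,0) = 10.3400
  k=1: S(1,0) = 12.2524; S(1,1) = 8.7261
  k=2: S(2,0) = 14.5186; S(2,1) = 10.3400; S(2,2) = 7.3640
  k=3: S(3,0) = 17.2039; S(3,1) = 12.2524; S(3,2) = 8.7261; S(3,3) = 6.2146
  k=4: S(4,0) = 20.3859; S(4,1) = 14.5186; S(4,2) = 10.3400; S(4,3) = 7.3640; S(4,4) = 5.2446
Terminal payoffs V(N, i) = max(S_T - K, 0):
  V(4,0) = 11.065877; V(4,1) = 5.198608; V(4,2) = 1.020000; V(4,3) = 0.000000; V(4,4) = 0.000000
Backward induction: V(k, i) = exp(-r*dt) * [p * V(k+1, i) + (1-p) * V(k+1, i+1)].
  V(3,0) = exp(-r*dt) * [p*11.065877 + (1-p)*5.198608] = 7.910668
  V(3,1) = exp(-r*dt) * [p*5.198608 + (1-p)*1.020000] = 2.959201
  V(3,2) = exp(-r*dt) * [p*1.020000 + (1-p)*0.000000] = 0.474075
  V(3,3) = exp(-r*dt) * [p*0.000000 + (1-p)*0.000000] = 0.000000
  V(2,0) = exp(-r*dt) * [p*7.910668 + (1-p)*2.959201] = 5.252044
  V(2,1) = exp(-r*dt) * [p*2.959201 + (1-p)*0.474075] = 1.627749
  V(2,2) = exp(-r*dt) * [p*0.474075 + (1-p)*0.000000] = 0.220340
  V(1,0) = exp(-r*dt) * [p*5.252044 + (1-p)*1.627749] = 3.307572
  V(1,1) = exp(-r*dt) * [p*1.627749 + (1-p)*0.220340] = 0.873842
  V(0,0) = exp(-r*dt) * [p*3.307572 + (1-p)*0.873842] = 2.002480

Answer: Price = V(0,0) = 2.0025


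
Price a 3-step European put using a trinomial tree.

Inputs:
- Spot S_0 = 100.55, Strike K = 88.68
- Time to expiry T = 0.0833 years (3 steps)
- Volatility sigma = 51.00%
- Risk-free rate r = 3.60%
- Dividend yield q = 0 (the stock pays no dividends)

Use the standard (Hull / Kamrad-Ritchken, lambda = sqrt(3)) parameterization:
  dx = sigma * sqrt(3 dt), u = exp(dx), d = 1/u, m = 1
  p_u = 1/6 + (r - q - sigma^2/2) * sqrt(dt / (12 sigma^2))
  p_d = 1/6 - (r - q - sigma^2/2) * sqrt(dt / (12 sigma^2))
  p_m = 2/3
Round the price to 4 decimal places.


Answer: Price = V(0,0) = 1.4449

Derivation:
dt = T/N = 0.027767; dx = sigma*sqrt(3*dt) = 0.147195
u = exp(dx) = 1.158580; d = 1/u = 0.863126
p_u = 0.157796, p_m = 0.666667, p_d = 0.175537
Discount per step: exp(-r*dt) = 0.999001
Stock lattice S(k, j) with j the centered position index:
  k=0: S(0,+0) = 100.5500
  k=1: S(1,-1) = 86.7873; S(1,+0) = 100.5500; S(1,+1) = 116.4952
  k=2: S(2,-2) = 74.9084; S(2,-1) = 86.7873; S(2,+0) = 100.5500; S(2,+1) = 116.4952; S(2,+2) = 134.9690
  k=3: S(3,-3) = 64.6553; S(3,-2) = 74.9084; S(3,-1) = 86.7873; S(3,+0) = 100.5500; S(3,+1) = 116.4952; S(3,+2) = 134.9690; S(3,+3) = 156.3723
Terminal payoffs V(N, j) = max(K - S_T, 0):
  V(3,-3) = 24.024673; V(3,-2) = 13.771649; V(3,-1) = 1.892705; V(3,+0) = 0.000000; V(3,+1) = 0.000000; V(3,+2) = 0.000000; V(3,+3) = 0.000000
Backward induction: V(k, j) = exp(-r*dt) * [p_u * V(k+1, j+1) + p_m * V(k+1, j) + p_d * V(k+1, j-1)]
  V(2,-2) = exp(-r*dt) * [p_u*1.892705 + p_m*13.771649 + p_d*24.024673] = 13.683305
  V(2,-1) = exp(-r*dt) * [p_u*0.000000 + p_m*1.892705 + p_d*13.771649] = 3.675567
  V(2,+0) = exp(-r*dt) * [p_u*0.000000 + p_m*0.000000 + p_d*1.892705] = 0.331909
  V(2,+1) = exp(-r*dt) * [p_u*0.000000 + p_m*0.000000 + p_d*0.000000] = 0.000000
  V(2,+2) = exp(-r*dt) * [p_u*0.000000 + p_m*0.000000 + p_d*0.000000] = 0.000000
  V(1,-1) = exp(-r*dt) * [p_u*0.331909 + p_m*3.675567 + p_d*13.683305] = 4.899783
  V(1,+0) = exp(-r*dt) * [p_u*0.000000 + p_m*0.331909 + p_d*3.675567] = 0.865606
  V(1,+1) = exp(-r*dt) * [p_u*0.000000 + p_m*0.000000 + p_d*0.331909] = 0.058204
  V(0,+0) = exp(-r*dt) * [p_u*0.058204 + p_m*0.865606 + p_d*4.899783] = 1.444905


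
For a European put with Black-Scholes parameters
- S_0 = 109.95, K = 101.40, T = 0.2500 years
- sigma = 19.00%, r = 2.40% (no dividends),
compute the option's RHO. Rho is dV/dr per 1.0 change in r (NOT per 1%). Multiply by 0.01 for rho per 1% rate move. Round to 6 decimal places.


d1 = 0.9627907984; d2 = 0.8677907984
phi(d1) = 0.2509700690; exp(-qT) = 1.0000000000; exp(-rT) = 0.9940179641
N(-d2) = 0.1927544341
Rho = -K*T*exp(-rT)*N(-d2) = -101.4000 * 0.2500 * 0.9940179641 * 0.1927544341 = -4.857095

Answer: Rho = -4.857095


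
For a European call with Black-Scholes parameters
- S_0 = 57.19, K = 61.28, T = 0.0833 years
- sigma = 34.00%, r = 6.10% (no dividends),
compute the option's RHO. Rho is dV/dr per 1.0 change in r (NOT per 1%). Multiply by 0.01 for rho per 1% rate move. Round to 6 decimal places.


d1 = -0.6030620548; d2 = -0.7011919687
phi(d1) = 0.3326113944; exp(-qT) = 1.0000000000; exp(-rT) = 0.9949315880
N(d2) = 0.2415916106
Rho = K*T*exp(-rT)*N(d2) = 61.2800 * 0.0833 * 0.9949315880 * 0.2415916106 = 1.226984

Answer: Rho = 1.226984


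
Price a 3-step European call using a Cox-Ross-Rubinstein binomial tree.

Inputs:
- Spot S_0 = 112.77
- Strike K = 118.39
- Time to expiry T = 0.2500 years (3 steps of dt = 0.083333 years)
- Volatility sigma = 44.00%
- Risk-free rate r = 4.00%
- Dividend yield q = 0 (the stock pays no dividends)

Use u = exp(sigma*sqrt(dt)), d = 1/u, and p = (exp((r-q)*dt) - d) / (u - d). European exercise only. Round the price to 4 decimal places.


Answer: Price = V(0,0) = 8.6022

Derivation:
dt = T/N = 0.083333
u = exp(sigma*sqrt(dt)) = 1.135436; d = 1/u = 0.880719
p = (exp((r-q)*dt) - d) / (u - d) = 0.481397
Discount per step: exp(-r*dt) = 0.996672
Stock lattice S(k, i) with i counting down-moves:
  k=0: S(0,0) = 112.7700
  k=1: S(1,0) = 128.0432; S(1,1) = 99.3186
  k=2: S(2,0) = 145.3849; S(2,1) = 112.7700; S(2,2) = 87.4718
  k=3: S(3,0) = 165.0753; S(3,1) = 128.0432; S(3,2) = 99.3186; S(3,3) = 77.0380
Terminal payoffs V(N, i) = max(S_T - K, 0):
  V(3,0) = 46.685265; V(3,1) = 9.653161; V(3,2) = 0.000000; V(3,3) = 0.000000
Backward induction: V(k, i) = exp(-r*dt) * [p * V(k+1, i) + (1-p) * V(k+1, i+1)].
  V(2,0) = exp(-r*dt) * [p*46.685265 + (1-p)*9.653161] = 27.388841
  V(2,1) = exp(-r*dt) * [p*9.653161 + (1-p)*0.000000] = 4.631535
  V(2,2) = exp(-r*dt) * [p*0.000000 + (1-p)*0.000000] = 0.000000
  V(1,0) = exp(-r*dt) * [p*27.388841 + (1-p)*4.631535] = 15.534954
  V(1,1) = exp(-r*dt) * [p*4.631535 + (1-p)*0.000000] = 2.222185
  V(0,0) = exp(-r*dt) * [p*15.534954 + (1-p)*2.222185] = 8.602185
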